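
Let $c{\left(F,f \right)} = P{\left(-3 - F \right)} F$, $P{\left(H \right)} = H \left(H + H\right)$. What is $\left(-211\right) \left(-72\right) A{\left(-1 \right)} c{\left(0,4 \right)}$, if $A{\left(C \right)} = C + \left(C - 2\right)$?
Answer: $0$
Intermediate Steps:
$P{\left(H \right)} = 2 H^{2}$ ($P{\left(H \right)} = H 2 H = 2 H^{2}$)
$A{\left(C \right)} = -2 + 2 C$ ($A{\left(C \right)} = C + \left(-2 + C\right) = -2 + 2 C$)
$c{\left(F,f \right)} = 2 F \left(-3 - F\right)^{2}$ ($c{\left(F,f \right)} = 2 \left(-3 - F\right)^{2} F = 2 F \left(-3 - F\right)^{2}$)
$\left(-211\right) \left(-72\right) A{\left(-1 \right)} c{\left(0,4 \right)} = \left(-211\right) \left(-72\right) \left(-2 + 2 \left(-1\right)\right) 2 \cdot 0 \left(3 + 0\right)^{2} = 15192 \left(-2 - 2\right) 2 \cdot 0 \cdot 3^{2} = 15192 \left(- 4 \cdot 2 \cdot 0 \cdot 9\right) = 15192 \left(\left(-4\right) 0\right) = 15192 \cdot 0 = 0$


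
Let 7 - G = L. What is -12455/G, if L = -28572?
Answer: -12455/28579 ≈ -0.43581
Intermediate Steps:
G = 28579 (G = 7 - 1*(-28572) = 7 + 28572 = 28579)
-12455/G = -12455/28579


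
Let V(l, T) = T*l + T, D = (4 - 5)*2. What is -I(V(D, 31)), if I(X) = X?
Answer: 31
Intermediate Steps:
D = -2 (D = -1*2 = -2)
V(l, T) = T + T*l
-I(V(D, 31)) = -31*(1 - 2) = -31*(-1) = -1*(-31) = 31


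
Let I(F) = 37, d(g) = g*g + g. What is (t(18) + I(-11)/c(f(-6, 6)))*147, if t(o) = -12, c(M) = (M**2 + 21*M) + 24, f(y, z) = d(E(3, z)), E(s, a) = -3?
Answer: -107555/62 ≈ -1734.8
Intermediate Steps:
d(g) = g + g**2 (d(g) = g**2 + g = g + g**2)
f(y, z) = 6 (f(y, z) = -3*(1 - 3) = -3*(-2) = 6)
c(M) = 24 + M**2 + 21*M
(t(18) + I(-11)/c(f(-6, 6)))*147 = (-12 + 37/(24 + 6**2 + 21*6))*147 = (-12 + 37/(24 + 36 + 126))*147 = (-12 + 37/186)*147 = -2195/186*147 = -107555/62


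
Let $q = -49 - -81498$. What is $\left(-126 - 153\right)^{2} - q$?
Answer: $-3608$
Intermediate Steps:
$q = 81449$ ($q = -49 + 81498 = 81449$)
$\left(-126 - 153\right)^{2} - q = \left(-126 - 153\right)^{2} - 81449 = \left(-279\right)^{2} - 81449 = 77841 - 81449 = -3608$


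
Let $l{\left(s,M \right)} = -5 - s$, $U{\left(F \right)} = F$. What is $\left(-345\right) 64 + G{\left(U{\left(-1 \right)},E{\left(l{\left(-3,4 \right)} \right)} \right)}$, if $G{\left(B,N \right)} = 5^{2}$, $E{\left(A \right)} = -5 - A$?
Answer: $-22055$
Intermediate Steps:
$G{\left(B,N \right)} = 25$
$\left(-345\right) 64 + G{\left(U{\left(-1 \right)},E{\left(l{\left(-3,4 \right)} \right)} \right)} = \left(-345\right) 64 + 25 = -22080 + 25 = -22055$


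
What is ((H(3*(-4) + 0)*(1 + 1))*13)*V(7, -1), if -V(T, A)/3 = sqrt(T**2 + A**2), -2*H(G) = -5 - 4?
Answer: -1755*sqrt(2) ≈ -2481.9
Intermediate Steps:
H(G) = 9/2 (H(G) = -(-5 - 4)/2 = -1/2*(-9) = 9/2)
V(T, A) = -3*sqrt(A**2 + T**2) (V(T, A) = -3*sqrt(T**2 + A**2) = -3*sqrt(A**2 + T**2))
((H(3*(-4) + 0)*(1 + 1))*13)*V(7, -1) = ((9*(1 + 1)/2)*13)*(-3*sqrt((-1)**2 + 7**2)) = (((9/2)*2)*13)*(-3*sqrt(1 + 49)) = (9*13)*(-15*sqrt(2)) = 117*(-15*sqrt(2)) = -1755*sqrt(2)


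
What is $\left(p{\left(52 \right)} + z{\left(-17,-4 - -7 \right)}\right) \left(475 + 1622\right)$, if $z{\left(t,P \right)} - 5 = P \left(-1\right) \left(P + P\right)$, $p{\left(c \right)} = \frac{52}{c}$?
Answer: $-25164$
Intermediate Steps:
$z{\left(t,P \right)} = 5 - 2 P^{2}$ ($z{\left(t,P \right)} = 5 + P \left(-1\right) \left(P + P\right) = 5 + - P 2 P = 5 - 2 P^{2}$)
$\left(p{\left(52 \right)} + z{\left(-17,-4 - -7 \right)}\right) \left(475 + 1622\right) = \left(\frac{52}{52} + \left(5 - 2 \left(-4 - -7\right)^{2}\right)\right) \left(475 + 1622\right) = \left(52 \cdot \frac{1}{52} + \left(5 - 2 \left(-4 + 7\right)^{2}\right)\right) 2097 = \left(1 + \left(5 - 2 \cdot 3^{2}\right)\right) 2097 = \left(1 + \left(5 - 18\right)\right) 2097 = \left(1 - 13\right) 2097 = \left(-12\right) 2097 = -25164$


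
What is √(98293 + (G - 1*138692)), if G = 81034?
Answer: 3*√4515 ≈ 201.58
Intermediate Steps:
√(98293 + (G - 1*138692)) = √(98293 + (81034 - 1*138692)) = √(98293 + (81034 - 138692)) = √(98293 - 57658) = √40635 = 3*√4515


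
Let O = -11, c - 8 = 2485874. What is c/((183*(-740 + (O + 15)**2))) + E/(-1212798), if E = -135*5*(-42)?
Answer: -251552405503/13390502718 ≈ -18.786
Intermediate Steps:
c = 2485882 (c = 8 + 2485874 = 2485882)
E = 28350 (E = -675*(-42) = 28350)
c/((183*(-740 + (O + 15)**2))) + E/(-1212798) = 2485882/((183*(-740 + (-11 + 15)**2))) + 28350/(-1212798) = 2485882/((183*(-740 + 4**2))) + 28350*(-1/1212798) = 2485882/((183*(-740 + 16))) - 4725/202133 = 2485882/((183*(-724))) - 4725/202133 = 2485882/(-132492) - 4725/202133 = 2485882*(-1/132492) - 4725/202133 = -1242941/66246 - 4725/202133 = -251552405503/13390502718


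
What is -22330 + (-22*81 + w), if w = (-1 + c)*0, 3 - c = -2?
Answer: -24112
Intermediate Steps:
c = 5 (c = 3 - 1*(-2) = 3 + 2 = 5)
w = 0 (w = (-1 + 5)*0 = 4*0 = 0)
-22330 + (-22*81 + w) = -22330 + (-22*81 + 0) = -22330 + (-1782 + 0) = -22330 - 1782 = -24112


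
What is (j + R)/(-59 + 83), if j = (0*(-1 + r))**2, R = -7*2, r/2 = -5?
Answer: -7/12 ≈ -0.58333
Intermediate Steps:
r = -10 (r = 2*(-5) = -10)
R = -14
j = 0 (j = (0*(-1 - 10))**2 = (0*(-11))**2 = 0**2 = 0)
(j + R)/(-59 + 83) = (0 - 14)/(-59 + 83) = -14/24 = -14*1/24 = -7/12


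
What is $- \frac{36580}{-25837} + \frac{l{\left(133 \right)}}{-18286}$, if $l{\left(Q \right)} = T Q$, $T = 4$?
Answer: $\frac{327578298}{236227691} \approx 1.3867$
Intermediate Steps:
$l{\left(Q \right)} = 4 Q$
$- \frac{36580}{-25837} + \frac{l{\left(133 \right)}}{-18286} = - \frac{36580}{-25837} + \frac{4 \cdot 133}{-18286} = \left(-36580\right) \left(- \frac{1}{25837}\right) + 532 \left(- \frac{1}{18286}\right) = \frac{36580}{25837} - \frac{266}{9143} = \frac{327578298}{236227691}$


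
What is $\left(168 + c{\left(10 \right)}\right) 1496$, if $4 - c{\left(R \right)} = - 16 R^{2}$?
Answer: $2650912$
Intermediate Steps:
$c{\left(R \right)} = 4 + 16 R^{2}$ ($c{\left(R \right)} = 4 - - 16 R^{2} = 4 + 16 R^{2}$)
$\left(168 + c{\left(10 \right)}\right) 1496 = \left(168 + \left(4 + 16 \cdot 10^{2}\right)\right) 1496 = \left(168 + \left(4 + 16 \cdot 100\right)\right) 1496 = \left(168 + \left(4 + 1600\right)\right) 1496 = \left(168 + 1604\right) 1496 = 1772 \cdot 1496 = 2650912$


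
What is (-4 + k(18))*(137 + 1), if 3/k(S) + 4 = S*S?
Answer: -88113/160 ≈ -550.71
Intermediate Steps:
k(S) = 3/(-4 + S²) (k(S) = 3/(-4 + S*S) = 3/(-4 + S²))
(-4 + k(18))*(137 + 1) = (-4 + 3/(-4 + 18²))*(137 + 1) = (-4 + 3/(-4 + 324))*138 = (-4 + 3/320)*138 = -1277/320*138 = -88113/160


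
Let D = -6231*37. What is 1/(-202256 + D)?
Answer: -1/432803 ≈ -2.3105e-6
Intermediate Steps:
D = -230547
1/(-202256 + D) = 1/(-202256 - 230547) = 1/(-432803) = -1/432803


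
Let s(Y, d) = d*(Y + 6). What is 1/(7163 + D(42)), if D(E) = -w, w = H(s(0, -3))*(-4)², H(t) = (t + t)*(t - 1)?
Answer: -1/3781 ≈ -0.00026448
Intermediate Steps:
s(Y, d) = d*(6 + Y)
H(t) = 2*t*(-1 + t) (H(t) = (2*t)*(-1 + t) = 2*t*(-1 + t))
w = 10944 (w = (2*(-3*(6 + 0))*(-1 - 3*(6 + 0)))*(-4)² = (2*(-3*6)*(-1 - 3*6))*16 = (2*(-18)*(-1 - 18))*16 = (2*(-18)*(-19))*16 = 684*16 = 10944)
D(E) = -10944 (D(E) = -1*10944 = -10944)
1/(7163 + D(42)) = 1/(7163 - 10944) = 1/(-3781) = -1/3781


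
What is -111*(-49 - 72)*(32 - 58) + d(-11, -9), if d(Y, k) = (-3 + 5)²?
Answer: -349202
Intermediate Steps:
d(Y, k) = 4 (d(Y, k) = 2² = 4)
-111*(-49 - 72)*(32 - 58) + d(-11, -9) = -111*(-49 - 72)*(32 - 58) + 4 = -(-13431)*(-26) + 4 = -111*3146 + 4 = -349206 + 4 = -349202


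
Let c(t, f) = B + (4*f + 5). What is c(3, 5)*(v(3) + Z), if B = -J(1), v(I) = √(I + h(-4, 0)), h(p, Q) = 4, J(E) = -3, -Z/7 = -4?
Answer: 784 + 28*√7 ≈ 858.08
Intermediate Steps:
Z = 28 (Z = -7*(-4) = 28)
v(I) = √(4 + I) (v(I) = √(I + 4) = √(4 + I))
B = 3 (B = -1*(-3) = 3)
c(t, f) = 8 + 4*f (c(t, f) = 3 + (4*f + 5) = 3 + (5 + 4*f) = 8 + 4*f)
c(3, 5)*(v(3) + Z) = (8 + 4*5)*(√(4 + 3) + 28) = (8 + 20)*(√7 + 28) = 28*(28 + √7) = 784 + 28*√7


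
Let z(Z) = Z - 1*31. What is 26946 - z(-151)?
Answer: 27128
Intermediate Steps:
z(Z) = -31 + Z (z(Z) = Z - 31 = -31 + Z)
26946 - z(-151) = 26946 - (-31 - 151) = 26946 - 1*(-182) = 26946 + 182 = 27128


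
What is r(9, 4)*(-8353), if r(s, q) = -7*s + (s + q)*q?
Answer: 91883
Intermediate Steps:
r(s, q) = -7*s + q*(q + s) (r(s, q) = -7*s + (q + s)*q = -7*s + q*(q + s))
r(9, 4)*(-8353) = (4**2 - 7*9 + 4*9)*(-8353) = (16 - 63 + 36)*(-8353) = -11*(-8353) = 91883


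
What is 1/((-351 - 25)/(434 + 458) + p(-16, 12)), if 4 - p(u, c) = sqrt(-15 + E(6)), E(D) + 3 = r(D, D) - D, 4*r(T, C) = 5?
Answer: 101688/1010365 + 99458*I*sqrt(91)/7072555 ≈ 0.10064 + 0.13415*I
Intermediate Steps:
r(T, C) = 5/4 (r(T, C) = (1/4)*5 = 5/4)
E(D) = -7/4 - D (E(D) = -3 + (5/4 - D) = -7/4 - D)
p(u, c) = 4 - I*sqrt(91)/2 (p(u, c) = 4 - sqrt(-15 + (-7/4 - 1*6)) = 4 - sqrt(-15 + (-7/4 - 6)) = 4 - sqrt(-15 - 31/4) = 4 - sqrt(-91/4) = 4 - I*sqrt(91)/2)
1/((-351 - 25)/(434 + 458) + p(-16, 12)) = 1/((-351 - 25)/(434 + 458) + (4 - I*sqrt(91)/2)) = 1/(-376/892 + (4 - I*sqrt(91)/2)) = 1/(-376*1/892 + (4 - I*sqrt(91)/2)) = 1/(-94/223 + (4 - I*sqrt(91)/2)) = 1/(798/223 - I*sqrt(91)/2)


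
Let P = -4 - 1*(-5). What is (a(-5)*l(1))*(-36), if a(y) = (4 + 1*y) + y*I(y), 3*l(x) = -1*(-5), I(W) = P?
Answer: 360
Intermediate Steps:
P = 1 (P = -4 + 5 = 1)
I(W) = 1
l(x) = 5/3 (l(x) = (-1*(-5))/3 = (⅓)*5 = 5/3)
a(y) = 4 + 2*y (a(y) = (4 + 1*y) + y*1 = (4 + y) + y = 4 + 2*y)
(a(-5)*l(1))*(-36) = ((4 + 2*(-5))*(5/3))*(-36) = ((4 - 10)*(5/3))*(-36) = -6*5/3*(-36) = -10*(-36) = 360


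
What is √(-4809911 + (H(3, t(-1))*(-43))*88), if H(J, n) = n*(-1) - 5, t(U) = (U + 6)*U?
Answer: I*√4809911 ≈ 2193.2*I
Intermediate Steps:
t(U) = U*(6 + U) (t(U) = (6 + U)*U = U*(6 + U))
H(J, n) = -5 - n (H(J, n) = -n - 5 = -5 - n)
√(-4809911 + (H(3, t(-1))*(-43))*88) = √(-4809911 + ((-5 - (-1)*(6 - 1))*(-43))*88) = √(-4809911 + ((-5 - (-1)*5)*(-43))*88) = √(-4809911 + ((-5 - 1*(-5))*(-43))*88) = √(-4809911 + ((-5 + 5)*(-43))*88) = √(-4809911 + (0*(-43))*88) = √(-4809911 + 0*88) = √(-4809911 + 0) = √(-4809911) = I*√4809911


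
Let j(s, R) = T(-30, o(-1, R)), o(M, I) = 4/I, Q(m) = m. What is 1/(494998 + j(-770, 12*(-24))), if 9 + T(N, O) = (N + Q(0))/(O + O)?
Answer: 1/496069 ≈ 2.0158e-6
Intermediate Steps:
T(N, O) = -9 + N/(2*O) (T(N, O) = -9 + (N + 0)/(O + O) = -9 + N/((2*O)) = -9 + N*(1/(2*O)) = -9 + N/(2*O))
j(s, R) = -9 - 15*R/4 (j(s, R) = -9 + (1/2)*(-30)/(4/R) = -9 + (1/2)*(-30)*(R/4) = -9 - 15*R/4)
1/(494998 + j(-770, 12*(-24))) = 1/(494998 + (-9 - 45*(-24))) = 1/(494998 + (-9 - 15/4*(-288))) = 1/(494998 + (-9 + 1080)) = 1/(494998 + 1071) = 1/496069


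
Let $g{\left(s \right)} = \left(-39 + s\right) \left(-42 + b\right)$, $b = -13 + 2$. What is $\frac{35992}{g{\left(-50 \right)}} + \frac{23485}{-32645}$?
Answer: $\frac{212836019}{30797293} \approx 6.9109$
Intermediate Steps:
$b = -11$
$g{\left(s \right)} = 2067 - 53 s$ ($g{\left(s \right)} = \left(-39 + s\right) \left(-42 - 11\right) = \left(-39 + s\right) \left(-53\right) = 2067 - 53 s$)
$\frac{35992}{g{\left(-50 \right)}} + \frac{23485}{-32645} = \frac{35992}{2067 - -2650} + \frac{23485}{-32645} = \frac{35992}{2067 + 2650} + 23485 \left(- \frac{1}{32645}\right) = \frac{35992}{4717} - \frac{4697}{6529} = \frac{212836019}{30797293}$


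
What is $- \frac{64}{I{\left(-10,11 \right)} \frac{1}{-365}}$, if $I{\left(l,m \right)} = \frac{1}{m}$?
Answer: $256960$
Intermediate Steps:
$- \frac{64}{I{\left(-10,11 \right)} \frac{1}{-365}} = - \frac{64}{\frac{1}{11} \frac{1}{-365}} = - \frac{64}{\frac{1}{11} \left(- \frac{1}{365}\right)} = - \frac{64}{- \frac{1}{4015}} = \left(-64\right) \left(-4015\right) = 256960$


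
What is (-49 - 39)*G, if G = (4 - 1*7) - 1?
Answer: 352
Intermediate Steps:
G = -4 (G = (4 - 7) - 1 = -3 - 1 = -4)
(-49 - 39)*G = (-49 - 39)*(-4) = -88*(-4) = 352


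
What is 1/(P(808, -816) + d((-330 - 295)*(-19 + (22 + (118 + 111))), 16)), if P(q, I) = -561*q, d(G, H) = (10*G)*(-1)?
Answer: 1/996712 ≈ 1.0033e-6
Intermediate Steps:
d(G, H) = -10*G
1/(P(808, -816) + d((-330 - 295)*(-19 + (22 + (118 + 111))), 16)) = 1/(-561*808 - 10*(-330 - 295)*(-19 + (22 + (118 + 111)))) = 1/(-453288 - (-6250)*(-19 + (22 + 229))) = 1/(-453288 - (-6250)*(-19 + 251)) = 1/(-453288 - (-6250)*232) = 1/(-453288 - 10*(-145000)) = 1/(-453288 + 1450000) = 1/996712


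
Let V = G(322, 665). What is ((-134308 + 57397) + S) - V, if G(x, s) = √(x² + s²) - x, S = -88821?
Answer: -165410 - 7*√11141 ≈ -1.6615e+5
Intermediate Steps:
G(x, s) = √(s² + x²) - x
V = -322 + 7*√11141 (V = √(665² + 322²) - 1*322 = √(442225 + 103684) - 322 = √545909 - 322 = 7*√11141 - 322 = -322 + 7*√11141 ≈ 416.86)
((-134308 + 57397) + S) - V = ((-134308 + 57397) - 88821) - (-322 + 7*√11141) = (-76911 - 88821) + (322 - 7*√11141) = -165732 + (322 - 7*√11141) = -165410 - 7*√11141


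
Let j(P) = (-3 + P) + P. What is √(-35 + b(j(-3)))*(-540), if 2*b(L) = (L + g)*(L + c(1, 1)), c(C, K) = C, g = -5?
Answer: -540*√21 ≈ -2474.6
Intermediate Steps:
j(P) = -3 + 2*P
b(L) = (1 + L)*(-5 + L)/2 (b(L) = ((L - 5)*(L + 1))/2 = ((-5 + L)*(1 + L))/2 = ((1 + L)*(-5 + L))/2 = (1 + L)*(-5 + L)/2)
√(-35 + b(j(-3)))*(-540) = √(-35 + (-5/2 + (-3 + 2*(-3))²/2 - 2*(-3 + 2*(-3))))*(-540) = √(-35 + (-5/2 + (-3 - 6)²/2 - 2*(-3 - 6)))*(-540) = √(-35 + (-5/2 + (½)*(-9)² - 2*(-9)))*(-540) = √(-35 + (-5/2 + (½)*81 + 18))*(-540) = √(-35 + (-5/2 + 81/2 + 18))*(-540) = √(-35 + 56)*(-540) = √21*(-540) = -540*√21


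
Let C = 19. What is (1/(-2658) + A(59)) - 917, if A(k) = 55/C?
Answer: -46164163/50502 ≈ -914.11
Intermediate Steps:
A(k) = 55/19
(1/(-2658) + A(59)) - 917 = (1/(-2658) + 55/19) - 917 = (-1/2658 + 55/19) - 917 = 146171/50502 - 917 = -46164163/50502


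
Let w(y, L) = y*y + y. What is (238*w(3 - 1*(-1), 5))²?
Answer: 22657600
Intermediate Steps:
w(y, L) = y + y² (w(y, L) = y² + y = y + y²)
(238*w(3 - 1*(-1), 5))² = (238*((3 - 1*(-1))*(1 + (3 - 1*(-1)))))² = (238*((3 + 1)*(1 + (3 + 1))))² = (238*(4*(1 + 4)))² = (238*(4*5))² = (238*20)² = 4760² = 22657600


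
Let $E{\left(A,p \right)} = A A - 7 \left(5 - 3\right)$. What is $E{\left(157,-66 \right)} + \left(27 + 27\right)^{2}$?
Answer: $27551$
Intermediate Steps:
$E{\left(A,p \right)} = -14 + A^{2}$ ($E{\left(A,p \right)} = A^{2} - 14 = -14 + A^{2}$)
$E{\left(157,-66 \right)} + \left(27 + 27\right)^{2} = \left(-14 + 157^{2}\right) + \left(27 + 27\right)^{2} = \left(-14 + 24649\right) + 54^{2} = 24635 + 2916 = 27551$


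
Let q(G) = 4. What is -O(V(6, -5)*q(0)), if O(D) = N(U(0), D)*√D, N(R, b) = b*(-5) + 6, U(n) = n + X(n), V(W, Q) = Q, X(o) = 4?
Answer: -212*I*√5 ≈ -474.05*I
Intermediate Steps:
U(n) = 4 + n (U(n) = n + 4 = 4 + n)
N(R, b) = 6 - 5*b (N(R, b) = -5*b + 6 = 6 - 5*b)
O(D) = √D*(6 - 5*D) (O(D) = (6 - 5*D)*√D = √D*(6 - 5*D))
-O(V(6, -5)*q(0)) = -√(-5*4)*(6 - (-25)*4) = -√(-20)*(6 - 5*(-20)) = -2*I*√5*(6 + 100) = -2*I*√5*106 = -212*I*√5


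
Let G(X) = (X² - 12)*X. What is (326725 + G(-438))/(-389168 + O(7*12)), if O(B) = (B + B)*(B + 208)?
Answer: 83695691/340112 ≈ 246.08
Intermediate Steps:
O(B) = 2*B*(208 + B) (O(B) = (2*B)*(208 + B) = 2*B*(208 + B))
G(X) = X*(-12 + X²) (G(X) = (-12 + X²)*X = X*(-12 + X²))
(326725 + G(-438))/(-389168 + O(7*12)) = (326725 - 438*(-12 + (-438)²))/(-389168 + 2*(7*12)*(208 + 7*12)) = (326725 - 438*(-12 + 191844))/(-389168 + 2*84*(208 + 84)) = (326725 - 438*191832)/(-389168 + 2*84*292) = (326725 - 84022416)/(-389168 + 49056) = -83695691/(-340112) = -83695691*(-1/340112) = 83695691/340112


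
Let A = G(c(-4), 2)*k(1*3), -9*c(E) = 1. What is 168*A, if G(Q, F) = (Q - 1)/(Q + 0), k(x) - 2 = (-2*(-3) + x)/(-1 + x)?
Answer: 10920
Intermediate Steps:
c(E) = -⅑ (c(E) = -⅑*1 = -⅑)
k(x) = 2 + (6 + x)/(-1 + x) (k(x) = 2 + (-2*(-3) + x)/(-1 + x) = 2 + (6 + x)/(-1 + x))
G(Q, F) = (-1 + Q)/Q
A = 65 (A = ((-1 - ⅑)/(-⅑))*((4 + 3*(1*3))/(-1 + 1*3)) = (-9*(-10/9))*((4 + 3*3)/(-1 + 3)) = 10*((4 + 9)/2) = 10*((½)*13) = 10*(13/2) = 65)
168*A = 168*65 = 10920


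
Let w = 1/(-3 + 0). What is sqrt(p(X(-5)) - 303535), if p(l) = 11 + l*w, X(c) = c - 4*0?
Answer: 7*I*sqrt(55749)/3 ≈ 550.93*I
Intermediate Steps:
w = -1/3 (w = 1/(-3) = -1/3 ≈ -0.33333)
X(c) = c (X(c) = c + 0 = c)
p(l) = 11 - l/3 (p(l) = 11 + l*(-1/3) = 11 - l/3)
sqrt(p(X(-5)) - 303535) = sqrt((11 - 1/3*(-5)) - 303535) = sqrt((11 + 5/3) - 303535) = sqrt(38/3 - 303535) = sqrt(-910567/3) = 7*I*sqrt(55749)/3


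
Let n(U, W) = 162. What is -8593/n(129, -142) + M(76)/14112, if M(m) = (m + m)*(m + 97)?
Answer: -812531/15876 ≈ -51.180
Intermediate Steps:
M(m) = 2*m*(97 + m) (M(m) = (2*m)*(97 + m) = 2*m*(97 + m))
-8593/n(129, -142) + M(76)/14112 = -8593/162 + (2*76*(97 + 76))/14112 = -8593*1/162 + (2*76*173)*(1/14112) = -8593/162 + 26296*(1/14112) = -8593/162 + 3287/1764 = -812531/15876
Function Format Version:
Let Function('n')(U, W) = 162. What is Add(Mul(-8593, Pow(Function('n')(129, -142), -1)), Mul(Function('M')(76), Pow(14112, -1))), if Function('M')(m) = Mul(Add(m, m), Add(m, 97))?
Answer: Rational(-812531, 15876) ≈ -51.180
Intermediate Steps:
Function('M')(m) = Mul(2, m, Add(97, m)) (Function('M')(m) = Mul(Mul(2, m), Add(97, m)) = Mul(2, m, Add(97, m)))
Add(Mul(-8593, Pow(Function('n')(129, -142), -1)), Mul(Function('M')(76), Pow(14112, -1))) = Add(Mul(-8593, Pow(162, -1)), Mul(Mul(2, 76, Add(97, 76)), Pow(14112, -1))) = Add(Mul(-8593, Rational(1, 162)), Mul(Mul(2, 76, 173), Rational(1, 14112))) = Add(Rational(-8593, 162), Mul(26296, Rational(1, 14112))) = Add(Rational(-8593, 162), Rational(3287, 1764)) = Rational(-812531, 15876)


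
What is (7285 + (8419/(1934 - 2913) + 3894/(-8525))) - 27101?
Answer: -15041765891/758725 ≈ -19825.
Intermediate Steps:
(7285 + (8419/(1934 - 2913) + 3894/(-8525))) - 27101 = (7285 + (8419/(-979) + 3894*(-1/8525))) - 27101 = (7285 + (8419*(-1/979) - 354/775)) - 27101 = (7285 + (-8419/979 - 354/775)) - 27101 = (7285 - 6871291/758725) - 27101 = 5520440334/758725 - 27101 = -15041765891/758725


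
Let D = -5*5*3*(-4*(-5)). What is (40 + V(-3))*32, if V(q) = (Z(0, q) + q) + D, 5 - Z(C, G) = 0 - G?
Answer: -46752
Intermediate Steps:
Z(C, G) = 5 + G (Z(C, G) = 5 - (0 - G) = 5 - (-1)*G = 5 + G)
D = -1500 (D = -75*20 = -5*300 = -1500)
V(q) = -1495 + 2*q (V(q) = ((5 + q) + q) - 1500 = (5 + 2*q) - 1500 = -1495 + 2*q)
(40 + V(-3))*32 = (40 + (-1495 + 2*(-3)))*32 = (40 + (-1495 - 6))*32 = (40 - 1501)*32 = -1461*32 = -46752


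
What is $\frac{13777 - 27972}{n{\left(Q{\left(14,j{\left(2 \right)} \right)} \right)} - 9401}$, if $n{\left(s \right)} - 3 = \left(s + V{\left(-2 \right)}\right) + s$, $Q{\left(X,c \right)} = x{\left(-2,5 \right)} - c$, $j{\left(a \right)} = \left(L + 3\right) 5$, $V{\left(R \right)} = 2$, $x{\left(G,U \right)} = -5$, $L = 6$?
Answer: $\frac{14195}{9496} \approx 1.4948$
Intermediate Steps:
$j{\left(a \right)} = 45$ ($j{\left(a \right)} = \left(6 + 3\right) 5 = 9 \cdot 5 = 45$)
$Q{\left(X,c \right)} = -5 - c$
$n{\left(s \right)} = 5 + 2 s$ ($n{\left(s \right)} = 3 + \left(\left(s + 2\right) + s\right) = 3 + \left(\left(2 + s\right) + s\right) = 3 + \left(2 + 2 s\right) = 5 + 2 s$)
$\frac{13777 - 27972}{n{\left(Q{\left(14,j{\left(2 \right)} \right)} \right)} - 9401} = \frac{13777 - 27972}{\left(5 + 2 \left(-5 - 45\right)\right) - 9401} = - \frac{14195}{\left(5 + 2 \left(-5 - 45\right)\right) - 9401} = - \frac{14195}{\left(5 + 2 \left(-50\right)\right) - 9401} = - \frac{14195}{\left(5 - 100\right) - 9401} = - \frac{14195}{-95 - 9401} = - \frac{14195}{-9496} = \left(-14195\right) \left(- \frac{1}{9496}\right) = \frac{14195}{9496}$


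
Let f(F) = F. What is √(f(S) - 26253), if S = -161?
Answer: I*√26414 ≈ 162.52*I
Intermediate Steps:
√(f(S) - 26253) = √(-161 - 26253) = √(-26414) = I*√26414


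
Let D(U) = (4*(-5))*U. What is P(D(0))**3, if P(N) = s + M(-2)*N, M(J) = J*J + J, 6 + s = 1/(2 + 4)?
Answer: -42875/216 ≈ -198.50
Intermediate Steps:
s = -35/6 (s = -6 + 1/(2 + 4) = -6 + 1/6 = -35/6 ≈ -5.8333)
M(J) = J + J**2 (M(J) = J**2 + J = J + J**2)
D(U) = -20*U
P(N) = -35/6 + 2*N (P(N) = -35/6 + (-2*(1 - 2))*N = -35/6 + (-2*(-1))*N = -35/6 + 2*N)
P(D(0))**3 = (-35/6 + 2*(-20*0))**3 = (-35/6 + 2*0)**3 = (-35/6 + 0)**3 = (-35/6)**3 = -42875/216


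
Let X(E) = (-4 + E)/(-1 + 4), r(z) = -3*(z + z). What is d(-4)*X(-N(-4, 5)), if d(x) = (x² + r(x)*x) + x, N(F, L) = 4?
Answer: 224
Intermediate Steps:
r(z) = -6*z
X(E) = -4/3 + E/3 (X(E) = (-4 + E)/3 = (-4 + E)*(⅓) = -4/3 + E/3)
d(x) = x - 5*x² (d(x) = (x² + (-6*x)*x) + x = (x² - 6*x²) + x = -5*x² + x = x - 5*x²)
d(-4)*X(-N(-4, 5)) = (-4*(1 - 5*(-4)))*(-4/3 + (-1*4)/3) = (-4*(1 + 20))*(-4/3 + (⅓)*(-4)) = (-4*21)*(-4/3 - 4/3) = -84*(-8/3) = 224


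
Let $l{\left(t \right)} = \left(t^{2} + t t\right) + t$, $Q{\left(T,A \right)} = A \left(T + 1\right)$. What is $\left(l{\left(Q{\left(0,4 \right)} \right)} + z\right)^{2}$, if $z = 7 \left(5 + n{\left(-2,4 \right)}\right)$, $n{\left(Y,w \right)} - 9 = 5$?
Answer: $28561$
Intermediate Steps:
$n{\left(Y,w \right)} = 14$ ($n{\left(Y,w \right)} = 9 + 5 = 14$)
$Q{\left(T,A \right)} = A \left(1 + T\right)$
$l{\left(t \right)} = t + 2 t^{2}$ ($l{\left(t \right)} = \left(t^{2} + t^{2}\right) + t = 2 t^{2} + t = t + 2 t^{2}$)
$z = 133$ ($z = 7 \left(5 + 14\right) = 7 \cdot 19 = 133$)
$\left(l{\left(Q{\left(0,4 \right)} \right)} + z\right)^{2} = \left(4 \left(1 + 0\right) \left(1 + 2 \cdot 4 \left(1 + 0\right)\right) + 133\right)^{2} = \left(4 \cdot 1 \left(1 + 2 \cdot 4 \cdot 1\right) + 133\right)^{2} = \left(4 \left(1 + 2 \cdot 4\right) + 133\right)^{2} = \left(4 \left(1 + 8\right) + 133\right)^{2} = \left(4 \cdot 9 + 133\right)^{2} = \left(36 + 133\right)^{2} = 169^{2} = 28561$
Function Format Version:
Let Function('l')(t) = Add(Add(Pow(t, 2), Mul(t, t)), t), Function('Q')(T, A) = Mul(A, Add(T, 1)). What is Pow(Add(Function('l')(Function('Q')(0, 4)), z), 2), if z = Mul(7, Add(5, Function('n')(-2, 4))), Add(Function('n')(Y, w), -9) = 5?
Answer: 28561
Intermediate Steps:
Function('n')(Y, w) = 14 (Function('n')(Y, w) = Add(9, 5) = 14)
Function('Q')(T, A) = Mul(A, Add(1, T))
Function('l')(t) = Add(t, Mul(2, Pow(t, 2))) (Function('l')(t) = Add(Add(Pow(t, 2), Pow(t, 2)), t) = Add(Mul(2, Pow(t, 2)), t) = Add(t, Mul(2, Pow(t, 2))))
z = 133 (z = Mul(7, Add(5, 14)) = Mul(7, 19) = 133)
Pow(Add(Function('l')(Function('Q')(0, 4)), z), 2) = Pow(Add(Mul(Mul(4, Add(1, 0)), Add(1, Mul(2, Mul(4, Add(1, 0))))), 133), 2) = Pow(Add(Mul(Mul(4, 1), Add(1, Mul(2, Mul(4, 1)))), 133), 2) = Pow(Add(Mul(4, Add(1, Mul(2, 4))), 133), 2) = Pow(Add(Mul(4, Add(1, 8)), 133), 2) = Pow(Add(Mul(4, 9), 133), 2) = Pow(Add(36, 133), 2) = Pow(169, 2) = 28561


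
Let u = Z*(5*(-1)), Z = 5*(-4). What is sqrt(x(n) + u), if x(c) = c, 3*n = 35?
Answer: sqrt(1005)/3 ≈ 10.567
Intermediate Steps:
n = 35/3 (n = (1/3)*35 = 35/3 ≈ 11.667)
Z = -20
u = 100 (u = -100*(-1) = -20*(-5) = 100)
sqrt(x(n) + u) = sqrt(35/3 + 100) = sqrt(335/3) = sqrt(1005)/3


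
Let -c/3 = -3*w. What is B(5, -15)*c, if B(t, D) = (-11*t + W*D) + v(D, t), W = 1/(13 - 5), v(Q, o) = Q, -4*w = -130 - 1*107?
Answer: -1226475/32 ≈ -38327.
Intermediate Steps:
w = 237/4 (w = -(-130 - 1*107)/4 = -(-130 - 107)/4 = -¼*(-237) = 237/4 ≈ 59.250)
W = ⅛ (W = 1/8 = ⅛ ≈ 0.12500)
B(t, D) = -11*t + 9*D/8 (B(t, D) = (-11*t + D/8) + D = -11*t + 9*D/8)
c = 2133/4 (c = -(-9)*237/4 = -3*(-711/4) = 2133/4 ≈ 533.25)
B(5, -15)*c = (-11*5 + (9/8)*(-15))*(2133/4) = (-55 - 135/8)*(2133/4) = -575/8*2133/4 = -1226475/32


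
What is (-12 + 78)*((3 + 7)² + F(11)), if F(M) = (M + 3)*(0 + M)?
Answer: 16764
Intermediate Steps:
F(M) = M*(3 + M) (F(M) = (3 + M)*M = M*(3 + M))
(-12 + 78)*((3 + 7)² + F(11)) = (-12 + 78)*((3 + 7)² + 11*(3 + 11)) = 66*(10² + 11*14) = 66*(100 + 154) = 66*254 = 16764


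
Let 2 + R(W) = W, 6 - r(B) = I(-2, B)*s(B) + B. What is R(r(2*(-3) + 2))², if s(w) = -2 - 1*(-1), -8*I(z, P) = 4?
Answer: 225/4 ≈ 56.250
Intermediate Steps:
I(z, P) = -½ (I(z, P) = -⅛*4 = -½)
s(w) = -1 (s(w) = -2 + 1 = -1)
r(B) = 11/2 - B (r(B) = 6 - (-½*(-1) + B) = 6 - (½ + B) = 6 + (-½ - B) = 11/2 - B)
R(W) = -2 + W
R(r(2*(-3) + 2))² = (-2 + (11/2 - (2*(-3) + 2)))² = (-2 + (11/2 - (-6 + 2)))² = (-2 + (11/2 - 1*(-4)))² = (-2 + (11/2 + 4))² = (-2 + 19/2)² = (15/2)² = 225/4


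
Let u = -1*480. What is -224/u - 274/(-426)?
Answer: 394/355 ≈ 1.1099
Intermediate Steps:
u = -480
-224/u - 274/(-426) = -224/(-480) - 274/(-426) = -224*(-1/480) - 274*(-1/426) = 7/15 + 137/213 = 394/355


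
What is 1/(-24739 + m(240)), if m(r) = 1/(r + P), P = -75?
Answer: -165/4081934 ≈ -4.0422e-5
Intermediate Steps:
m(r) = 1/(-75 + r) (m(r) = 1/(r - 75) = 1/(-75 + r))
1/(-24739 + m(240)) = 1/(-24739 + 1/(-75 + 240)) = 1/(-24739 + 1/165) = 1/(-4081934/165) = -165/4081934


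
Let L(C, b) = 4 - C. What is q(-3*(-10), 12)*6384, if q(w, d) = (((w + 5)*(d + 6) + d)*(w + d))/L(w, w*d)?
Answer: -86069088/13 ≈ -6.6207e+6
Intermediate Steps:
q(w, d) = (d + w)*(d + (5 + w)*(6 + d))/(4 - w) (q(w, d) = (((w + 5)*(d + 6) + d)*(w + d))/(4 - w) = (((5 + w)*(6 + d) + d)*(d + w))/(4 - w) = ((d + (5 + w)*(6 + d))*(d + w))/(4 - w) = ((d + w)*(d + (5 + w)*(6 + d)))/(4 - w) = (d + w)*(d + (5 + w)*(6 + d))/(4 - w))
q(-3*(-10), 12)*6384 = ((-30*12 - (-90)*(-10) - 6*12² - 6*(-3*(-10))² - 1*12*(-3*(-10))² - 1*(-3*(-10))*12² - 12*12*(-3*(-10)))/(-4 - 3*(-10)))*6384 = ((-360 - 30*30 - 6*144 - 6*30² - 1*12*30² - 1*30*144 - 12*12*30)/(-4 + 30))*6384 = ((-360 - 900 - 864 - 6*900 - 1*12*900 - 4320 - 4320)/26)*6384 = ((-360 - 900 - 864 - 5400 - 10800 - 4320 - 4320)/26)*6384 = ((1/26)*(-26964))*6384 = -13482/13*6384 = -86069088/13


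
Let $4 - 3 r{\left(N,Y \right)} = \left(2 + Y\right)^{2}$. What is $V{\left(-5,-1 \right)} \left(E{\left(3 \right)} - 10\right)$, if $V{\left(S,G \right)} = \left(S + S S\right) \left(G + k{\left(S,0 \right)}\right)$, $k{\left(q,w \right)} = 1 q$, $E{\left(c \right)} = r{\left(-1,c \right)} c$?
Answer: $3720$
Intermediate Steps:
$r{\left(N,Y \right)} = \frac{4}{3} - \frac{\left(2 + Y\right)^{2}}{3}$
$E{\left(c \right)} = c \left(\frac{4}{3} - \frac{\left(2 + c\right)^{2}}{3}\right)$ ($E{\left(c \right)} = \left(\frac{4}{3} - \frac{\left(2 + c\right)^{2}}{3}\right) c = c \left(\frac{4}{3} - \frac{\left(2 + c\right)^{2}}{3}\right)$)
$k{\left(q,w \right)} = q$
$V{\left(S,G \right)} = \left(G + S\right) \left(S + S^{2}\right)$ ($V{\left(S,G \right)} = \left(S + S S\right) \left(G + S\right) = \left(S + S^{2}\right) \left(G + S\right) = \left(G + S\right) \left(S + S^{2}\right)$)
$V{\left(-5,-1 \right)} \left(E{\left(3 \right)} - 10\right) = - 5 \left(-1 - 5 + \left(-5\right)^{2} - -5\right) \left(\frac{3^{2} \left(-4 - 3\right)}{3} - 10\right) = - 5 \left(-1 - 5 + 25 + 5\right) \left(\frac{1}{3} \cdot 9 \left(-4 - 3\right) - 10\right) = \left(-5\right) 24 \left(\frac{1}{3} \cdot 9 \left(-7\right) - 10\right) = - 120 \left(-21 - 10\right) = \left(-120\right) \left(-31\right) = 3720$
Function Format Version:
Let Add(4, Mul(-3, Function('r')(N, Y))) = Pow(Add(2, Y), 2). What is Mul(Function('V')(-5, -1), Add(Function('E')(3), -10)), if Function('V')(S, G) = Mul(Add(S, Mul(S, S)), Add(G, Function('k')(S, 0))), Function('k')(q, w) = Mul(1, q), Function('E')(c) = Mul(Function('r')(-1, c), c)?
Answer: 3720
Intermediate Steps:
Function('r')(N, Y) = Add(Rational(4, 3), Mul(Rational(-1, 3), Pow(Add(2, Y), 2)))
Function('E')(c) = Mul(c, Add(Rational(4, 3), Mul(Rational(-1, 3), Pow(Add(2, c), 2)))) (Function('E')(c) = Mul(Add(Rational(4, 3), Mul(Rational(-1, 3), Pow(Add(2, c), 2))), c) = Mul(c, Add(Rational(4, 3), Mul(Rational(-1, 3), Pow(Add(2, c), 2)))))
Function('k')(q, w) = q
Function('V')(S, G) = Mul(Add(G, S), Add(S, Pow(S, 2))) (Function('V')(S, G) = Mul(Add(S, Mul(S, S)), Add(G, S)) = Mul(Add(S, Pow(S, 2)), Add(G, S)) = Mul(Add(G, S), Add(S, Pow(S, 2))))
Mul(Function('V')(-5, -1), Add(Function('E')(3), -10)) = Mul(Mul(-5, Add(-1, -5, Pow(-5, 2), Mul(-1, -5))), Add(Mul(Rational(1, 3), Pow(3, 2), Add(-4, Mul(-1, 3))), -10)) = Mul(Mul(-5, Add(-1, -5, 25, 5)), Add(Mul(Rational(1, 3), 9, Add(-4, -3)), -10)) = Mul(Mul(-5, 24), Add(Mul(Rational(1, 3), 9, -7), -10)) = Mul(-120, Add(-21, -10)) = Mul(-120, -31) = 3720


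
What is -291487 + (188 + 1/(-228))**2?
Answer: -13315423439/51984 ≈ -2.5614e+5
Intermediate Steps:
-291487 + (188 + 1/(-228))**2 = -291487 + (188 - 1/228)**2 = -291487 + (42863/228)**2 = -291487 + 1837236769/51984 = -13315423439/51984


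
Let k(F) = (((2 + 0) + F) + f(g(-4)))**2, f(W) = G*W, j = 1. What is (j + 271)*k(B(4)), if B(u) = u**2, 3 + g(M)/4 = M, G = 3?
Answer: 1184832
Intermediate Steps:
g(M) = -12 + 4*M
f(W) = 3*W
k(F) = (-82 + F)**2 (k(F) = (((2 + 0) + F) + 3*(-12 + 4*(-4)))**2 = ((2 + F) + 3*(-12 - 16))**2 = ((2 + F) + 3*(-28))**2 = ((2 + F) - 84)**2 = (-82 + F)**2)
(j + 271)*k(B(4)) = (1 + 271)*(-82 + 4**2)**2 = 272*(-82 + 16)**2 = 272*(-66)**2 = 272*4356 = 1184832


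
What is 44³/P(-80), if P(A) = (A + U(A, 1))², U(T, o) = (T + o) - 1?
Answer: 1331/400 ≈ 3.3275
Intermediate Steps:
U(T, o) = -1 + T + o
P(A) = 4*A² (P(A) = (A + (-1 + A + 1))² = (A + A)² = (2*A)² = 4*A²)
44³/P(-80) = 44³/((4*(-80)²)) = 85184/((4*6400)) = 85184/25600 = 85184*(1/25600) = 1331/400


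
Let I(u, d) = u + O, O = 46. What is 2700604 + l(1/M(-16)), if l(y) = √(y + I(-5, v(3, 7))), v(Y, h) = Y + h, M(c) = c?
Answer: 2700604 + √655/4 ≈ 2.7006e+6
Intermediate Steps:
I(u, d) = 46 + u (I(u, d) = u + 46 = 46 + u)
l(y) = √(41 + y) (l(y) = √(y + (46 - 5)) = √(y + 41) = √(41 + y))
2700604 + l(1/M(-16)) = 2700604 + √(41 + 1/(-16)) = 2700604 + √(41 - 1/16) = 2700604 + √(655/16) = 2700604 + √655/4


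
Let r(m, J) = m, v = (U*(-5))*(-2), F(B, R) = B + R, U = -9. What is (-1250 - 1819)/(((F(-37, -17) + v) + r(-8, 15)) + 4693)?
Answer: -3069/4541 ≈ -0.67584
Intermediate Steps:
v = -90 (v = -9*(-5)*(-2) = 45*(-2) = -90)
(-1250 - 1819)/(((F(-37, -17) + v) + r(-8, 15)) + 4693) = (-1250 - 1819)/((((-37 - 17) - 90) - 8) + 4693) = -3069/(((-54 - 90) - 8) + 4693) = -3069/((-144 - 8) + 4693) = -3069/(-152 + 4693) = -3069/4541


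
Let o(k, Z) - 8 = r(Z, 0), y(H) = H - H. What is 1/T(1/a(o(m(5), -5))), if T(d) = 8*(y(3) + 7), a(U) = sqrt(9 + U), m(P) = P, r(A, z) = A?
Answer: 1/56 ≈ 0.017857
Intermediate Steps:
y(H) = 0
o(k, Z) = 8 + Z
T(d) = 56 (T(d) = 8*(0 + 7) = 8*7 = 56)
1/T(1/a(o(m(5), -5))) = 1/56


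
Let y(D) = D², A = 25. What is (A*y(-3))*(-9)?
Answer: -2025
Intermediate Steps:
(A*y(-3))*(-9) = (25*(-3)²)*(-9) = (25*9)*(-9) = 225*(-9) = -2025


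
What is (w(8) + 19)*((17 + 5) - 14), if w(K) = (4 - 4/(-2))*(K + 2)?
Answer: 632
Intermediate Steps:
w(K) = 12 + 6*K (w(K) = (4 - 4*(-½))*(2 + K) = (4 + 2)*(2 + K) = 6*(2 + K) = 12 + 6*K)
(w(8) + 19)*((17 + 5) - 14) = ((12 + 6*8) + 19)*((17 + 5) - 14) = ((12 + 48) + 19)*(22 - 14) = (60 + 19)*8 = 79*8 = 632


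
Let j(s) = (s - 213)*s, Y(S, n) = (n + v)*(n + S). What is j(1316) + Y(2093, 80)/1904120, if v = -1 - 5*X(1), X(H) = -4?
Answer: 2763921792887/1904120 ≈ 1.4515e+6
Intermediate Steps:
v = 19 (v = -1 - 5*(-4) = -1 + 20 = 19)
Y(S, n) = (19 + n)*(S + n) (Y(S, n) = (n + 19)*(n + S) = (19 + n)*(S + n))
j(s) = s*(-213 + s) (j(s) = (-213 + s)*s = s*(-213 + s))
j(1316) + Y(2093, 80)/1904120 = 1316*(-213 + 1316) + (80² + 19*2093 + 19*80 + 2093*80)/1904120 = 1316*1103 + (6400 + 39767 + 1520 + 167440)*(1/1904120) = 1451548 + 215127*(1/1904120) = 1451548 + 215127/1904120 = 2763921792887/1904120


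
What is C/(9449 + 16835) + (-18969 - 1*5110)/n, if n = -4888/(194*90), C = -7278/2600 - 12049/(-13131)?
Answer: 1813768931945926577/21087760964400 ≈ 86011.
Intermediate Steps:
C = -32120009/17070300 (C = -7278*1/2600 - 12049*(-1/13131) = -3639/1300 + 12049/13131 = -32120009/17070300 ≈ -1.8816)
n = -1222/4365 (n = -4888/17460 = -4888*1/17460 = -1222/4365 ≈ -0.27995)
C/(9449 + 16835) + (-18969 - 1*5110)/n = -32120009/(17070300*(9449 + 16835)) + (-18969 - 1*5110)/(-1222/4365) = -32120009/17070300/26284 + (-18969 - 5110)*(-4365/1222) = -32120009/17070300*1/26284 - 24079*(-4365/1222) = -32120009/448675765200 + 105104835/1222 = 1813768931945926577/21087760964400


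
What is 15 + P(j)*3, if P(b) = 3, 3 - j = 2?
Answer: 24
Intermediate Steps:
j = 1 (j = 3 - 1*2 = 3 - 2 = 1)
15 + P(j)*3 = 15 + 3*3 = 15 + 9 = 24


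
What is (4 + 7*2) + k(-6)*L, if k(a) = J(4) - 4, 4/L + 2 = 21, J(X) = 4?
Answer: 18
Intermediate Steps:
L = 4/19 (L = 4/(-2 + 21) = 4/19 ≈ 0.21053)
k(a) = 0 (k(a) = 4 - 4 = 0)
(4 + 7*2) + k(-6)*L = (4 + 7*2) + 0*(4/19) = (4 + 14) + 0 = 18 + 0 = 18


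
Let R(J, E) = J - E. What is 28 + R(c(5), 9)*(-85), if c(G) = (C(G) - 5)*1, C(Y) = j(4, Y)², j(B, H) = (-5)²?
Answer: -51907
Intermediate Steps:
j(B, H) = 25
C(Y) = 625 (C(Y) = 25² = 625)
c(G) = 620 (c(G) = (625 - 5)*1 = 620*1 = 620)
28 + R(c(5), 9)*(-85) = 28 + (620 - 1*9)*(-85) = 28 + (620 - 9)*(-85) = 28 + 611*(-85) = 28 - 51935 = -51907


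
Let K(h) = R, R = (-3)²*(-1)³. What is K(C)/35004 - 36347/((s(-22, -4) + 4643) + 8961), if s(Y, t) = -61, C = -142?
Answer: -424137425/158019724 ≈ -2.6841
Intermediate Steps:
R = -9 (R = 9*(-1) = -9)
K(h) = -9
K(C)/35004 - 36347/((s(-22, -4) + 4643) + 8961) = -9/35004 - 36347/((-61 + 4643) + 8961) = -9*1/35004 - 36347/(4582 + 8961) = -3/11668 - 36347/13543 = -424137425/158019724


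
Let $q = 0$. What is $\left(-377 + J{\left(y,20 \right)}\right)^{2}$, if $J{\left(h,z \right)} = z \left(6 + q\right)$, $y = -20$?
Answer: $66049$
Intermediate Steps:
$J{\left(h,z \right)} = 6 z$ ($J{\left(h,z \right)} = z \left(6 + 0\right) = z 6 = 6 z$)
$\left(-377 + J{\left(y,20 \right)}\right)^{2} = \left(-377 + 6 \cdot 20\right)^{2} = \left(-377 + 120\right)^{2} = \left(-257\right)^{2} = 66049$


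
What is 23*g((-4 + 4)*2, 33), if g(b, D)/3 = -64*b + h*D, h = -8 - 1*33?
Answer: -93357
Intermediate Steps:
h = -41 (h = -8 - 33 = -41)
g(b, D) = -192*b - 123*D (g(b, D) = 3*(-64*b - 41*D) = -192*b - 123*D)
23*g((-4 + 4)*2, 33) = 23*(-192*(-4 + 4)*2 - 123*33) = 23*(-0*2 - 4059) = 23*(-192*0 - 4059) = 23*(0 - 4059) = 23*(-4059) = -93357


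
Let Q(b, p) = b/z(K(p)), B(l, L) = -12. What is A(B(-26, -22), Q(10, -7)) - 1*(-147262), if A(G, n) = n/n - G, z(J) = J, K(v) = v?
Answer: 147275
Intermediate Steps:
Q(b, p) = b/p
A(G, n) = 1 - G
A(B(-26, -22), Q(10, -7)) - 1*(-147262) = (1 - 1*(-12)) - 1*(-147262) = (1 + 12) + 147262 = 13 + 147262 = 147275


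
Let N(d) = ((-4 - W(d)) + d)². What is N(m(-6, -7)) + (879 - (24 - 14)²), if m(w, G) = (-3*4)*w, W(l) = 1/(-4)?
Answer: 86993/16 ≈ 5437.1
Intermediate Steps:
W(l) = -¼
m(w, G) = -12*w
N(d) = (-15/4 + d)² (N(d) = ((-4 - 1*(-¼)) + d)² = ((-4 + ¼) + d)² = (-15/4 + d)²)
N(m(-6, -7)) + (879 - (24 - 14)²) = (-15 + 4*(-12*(-6)))²/16 + (879 - (24 - 14)²) = (-15 + 4*72)²/16 + (879 - 1*10²) = (-15 + 288)²/16 + (879 - 1*100) = (1/16)*273² + (879 - 100) = (1/16)*74529 + 779 = 74529/16 + 779 = 86993/16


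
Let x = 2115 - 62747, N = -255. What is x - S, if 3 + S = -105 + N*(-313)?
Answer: -140339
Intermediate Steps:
x = -60632
S = 79707 (S = -3 + (-105 - 255*(-313)) = -3 + (-105 + 79815) = -3 + 79710 = 79707)
x - S = -60632 - 1*79707 = -60632 - 79707 = -140339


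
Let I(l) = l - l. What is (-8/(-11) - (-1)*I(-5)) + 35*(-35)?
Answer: -13467/11 ≈ -1224.3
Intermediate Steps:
I(l) = 0
(-8/(-11) - (-1)*I(-5)) + 35*(-35) = (-8/(-11) - (-1)*0) + 35*(-35) = (-8*(-1/11) - 1*0) - 1225 = (8/11 + 0) - 1225 = 8/11 - 1225 = -13467/11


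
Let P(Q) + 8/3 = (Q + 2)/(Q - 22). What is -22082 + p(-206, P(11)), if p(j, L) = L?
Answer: -728833/33 ≈ -22086.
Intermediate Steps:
P(Q) = -8/3 + (2 + Q)/(-22 + Q) (P(Q) = -8/3 + (Q + 2)/(Q - 22) = -8/3 + (2 + Q)/(-22 + Q))
-22082 + p(-206, P(11)) = -22082 + (182 - 5*11)/(3*(-22 + 11)) = -22082 + (1/3)*(182 - 55)/(-11) = -22082 + (1/3)*(-1/11)*127 = -22082 - 127/33 = -728833/33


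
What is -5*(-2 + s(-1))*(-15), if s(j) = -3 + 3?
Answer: -150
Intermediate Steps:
s(j) = 0
-5*(-2 + s(-1))*(-15) = -5*(-2 + 0)*(-15) = -5*(-2)*(-15) = 10*(-15) = -150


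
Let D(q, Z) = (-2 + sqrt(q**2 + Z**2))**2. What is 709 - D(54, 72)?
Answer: -7035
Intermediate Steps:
D(q, Z) = (-2 + sqrt(Z**2 + q**2))**2
709 - D(54, 72) = 709 - (-2 + sqrt(72**2 + 54**2))**2 = 709 - (-2 + sqrt(5184 + 2916))**2 = 709 - (-2 + sqrt(8100))**2 = 709 - (-2 + 90)**2 = 709 - 1*88**2 = 709 - 1*7744 = 709 - 7744 = -7035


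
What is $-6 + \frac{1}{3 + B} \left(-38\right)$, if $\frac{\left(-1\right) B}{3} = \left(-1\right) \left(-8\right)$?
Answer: $- \frac{88}{21} \approx -4.1905$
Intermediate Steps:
$B = -24$ ($B = - 3 \left(\left(-1\right) \left(-8\right)\right) = \left(-3\right) 8 = -24$)
$-6 + \frac{1}{3 + B} \left(-38\right) = -6 + \frac{1}{3 - 24} \left(-38\right) = -6 + \frac{1}{-21} \left(-38\right) = -6 - - \frac{38}{21} = -6 + \frac{38}{21} = - \frac{88}{21}$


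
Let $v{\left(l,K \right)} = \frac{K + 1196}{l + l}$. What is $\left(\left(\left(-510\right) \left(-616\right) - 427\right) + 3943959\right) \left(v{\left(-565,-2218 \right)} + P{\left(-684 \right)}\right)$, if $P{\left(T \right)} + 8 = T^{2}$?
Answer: $\frac{1125455443731652}{565} \approx 1.992 \cdot 10^{12}$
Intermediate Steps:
$P{\left(T \right)} = -8 + T^{2}$
$v{\left(l,K \right)} = \frac{1196 + K}{2 l}$
$\left(\left(\left(-510\right) \left(-616\right) - 427\right) + 3943959\right) \left(v{\left(-565,-2218 \right)} + P{\left(-684 \right)}\right) = \left(\left(\left(-510\right) \left(-616\right) - 427\right) + 3943959\right) \left(\frac{1196 - 2218}{2 \left(-565\right)} - \left(8 - \left(-684\right)^{2}\right)\right) = \left(\left(314160 - 427\right) + 3943959\right) \left(\frac{1}{2} \left(- \frac{1}{565}\right) \left(-1022\right) + \left(-8 + 467856\right)\right) = \left(313733 + 3943959\right) \left(\frac{511}{565} + 467848\right) = 4257692 \cdot \frac{264334631}{565} = \frac{1125455443731652}{565}$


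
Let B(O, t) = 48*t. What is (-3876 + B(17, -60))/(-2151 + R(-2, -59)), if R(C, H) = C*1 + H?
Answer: 1689/553 ≈ 3.0542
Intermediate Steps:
R(C, H) = C + H
(-3876 + B(17, -60))/(-2151 + R(-2, -59)) = (-3876 + 48*(-60))/(-2151 + (-2 - 59)) = (-3876 - 2880)/(-2151 - 61) = -6756/(-2212) = -6756*(-1/2212) = 1689/553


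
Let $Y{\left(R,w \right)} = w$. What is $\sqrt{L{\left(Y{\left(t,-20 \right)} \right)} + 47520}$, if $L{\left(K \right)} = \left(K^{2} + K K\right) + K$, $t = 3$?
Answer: $10 \sqrt{483} \approx 219.77$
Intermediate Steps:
$L{\left(K \right)} = K + 2 K^{2}$ ($L{\left(K \right)} = \left(K^{2} + K^{2}\right) + K = 2 K^{2} + K = K + 2 K^{2}$)
$\sqrt{L{\left(Y{\left(t,-20 \right)} \right)} + 47520} = \sqrt{- 20 \left(1 + 2 \left(-20\right)\right) + 47520} = \sqrt{- 20 \left(1 - 40\right) + 47520} = \sqrt{\left(-20\right) \left(-39\right) + 47520} = \sqrt{780 + 47520} = \sqrt{48300} = 10 \sqrt{483}$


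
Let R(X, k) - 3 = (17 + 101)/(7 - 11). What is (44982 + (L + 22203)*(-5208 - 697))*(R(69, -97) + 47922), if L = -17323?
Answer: -1378021450819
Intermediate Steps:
R(X, k) = -53/2 (R(X, k) = 3 + (17 + 101)/(7 - 11) = 3 + 118/(-4) = 3 + 118*(-1/4) = 3 - 59/2 = -53/2)
(44982 + (L + 22203)*(-5208 - 697))*(R(69, -97) + 47922) = (44982 + (-17323 + 22203)*(-5208 - 697))*(-53/2 + 47922) = (44982 + 4880*(-5905))*(95791/2) = (44982 - 28816400)*(95791/2) = -28771418*95791/2 = -1378021450819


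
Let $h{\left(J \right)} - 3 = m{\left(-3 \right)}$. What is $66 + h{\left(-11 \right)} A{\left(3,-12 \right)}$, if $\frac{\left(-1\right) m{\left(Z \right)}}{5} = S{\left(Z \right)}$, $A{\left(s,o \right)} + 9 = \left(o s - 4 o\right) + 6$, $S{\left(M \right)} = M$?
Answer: $228$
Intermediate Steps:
$A{\left(s,o \right)} = -3 - 4 o + o s$ ($A{\left(s,o \right)} = -9 + \left(\left(o s - 4 o\right) + 6\right) = -9 + \left(\left(- 4 o + o s\right) + 6\right) = -9 + \left(6 - 4 o + o s\right) = -3 - 4 o + o s$)
$m{\left(Z \right)} = - 5 Z$
$h{\left(J \right)} = 18$ ($h{\left(J \right)} = 3 - -15 = 3 + 15 = 18$)
$66 + h{\left(-11 \right)} A{\left(3,-12 \right)} = 66 + 18 \left(-3 - -48 - 36\right) = 66 + 18 \left(-3 + 48 - 36\right) = 66 + 18 \cdot 9 = 66 + 162 = 228$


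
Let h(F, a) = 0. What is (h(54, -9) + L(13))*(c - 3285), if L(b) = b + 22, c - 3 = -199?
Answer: -121835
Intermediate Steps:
c = -196 (c = 3 - 199 = -196)
L(b) = 22 + b
(h(54, -9) + L(13))*(c - 3285) = (0 + (22 + 13))*(-196 - 3285) = (0 + 35)*(-3481) = 35*(-3481) = -121835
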